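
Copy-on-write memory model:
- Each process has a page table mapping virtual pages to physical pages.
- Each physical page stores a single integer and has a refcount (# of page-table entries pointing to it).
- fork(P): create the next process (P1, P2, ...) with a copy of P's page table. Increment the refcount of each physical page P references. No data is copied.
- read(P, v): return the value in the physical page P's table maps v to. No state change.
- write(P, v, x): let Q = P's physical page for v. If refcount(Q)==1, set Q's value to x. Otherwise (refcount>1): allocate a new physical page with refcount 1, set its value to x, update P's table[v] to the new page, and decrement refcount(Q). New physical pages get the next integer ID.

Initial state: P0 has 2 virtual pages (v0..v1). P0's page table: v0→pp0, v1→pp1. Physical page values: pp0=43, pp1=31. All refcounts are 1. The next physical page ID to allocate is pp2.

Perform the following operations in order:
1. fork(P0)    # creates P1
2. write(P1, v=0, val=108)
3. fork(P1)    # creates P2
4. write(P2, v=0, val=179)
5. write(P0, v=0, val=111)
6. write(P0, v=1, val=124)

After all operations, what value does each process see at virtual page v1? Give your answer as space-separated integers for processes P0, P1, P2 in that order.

Answer: 124 31 31

Derivation:
Op 1: fork(P0) -> P1. 2 ppages; refcounts: pp0:2 pp1:2
Op 2: write(P1, v0, 108). refcount(pp0)=2>1 -> COPY to pp2. 3 ppages; refcounts: pp0:1 pp1:2 pp2:1
Op 3: fork(P1) -> P2. 3 ppages; refcounts: pp0:1 pp1:3 pp2:2
Op 4: write(P2, v0, 179). refcount(pp2)=2>1 -> COPY to pp3. 4 ppages; refcounts: pp0:1 pp1:3 pp2:1 pp3:1
Op 5: write(P0, v0, 111). refcount(pp0)=1 -> write in place. 4 ppages; refcounts: pp0:1 pp1:3 pp2:1 pp3:1
Op 6: write(P0, v1, 124). refcount(pp1)=3>1 -> COPY to pp4. 5 ppages; refcounts: pp0:1 pp1:2 pp2:1 pp3:1 pp4:1
P0: v1 -> pp4 = 124
P1: v1 -> pp1 = 31
P2: v1 -> pp1 = 31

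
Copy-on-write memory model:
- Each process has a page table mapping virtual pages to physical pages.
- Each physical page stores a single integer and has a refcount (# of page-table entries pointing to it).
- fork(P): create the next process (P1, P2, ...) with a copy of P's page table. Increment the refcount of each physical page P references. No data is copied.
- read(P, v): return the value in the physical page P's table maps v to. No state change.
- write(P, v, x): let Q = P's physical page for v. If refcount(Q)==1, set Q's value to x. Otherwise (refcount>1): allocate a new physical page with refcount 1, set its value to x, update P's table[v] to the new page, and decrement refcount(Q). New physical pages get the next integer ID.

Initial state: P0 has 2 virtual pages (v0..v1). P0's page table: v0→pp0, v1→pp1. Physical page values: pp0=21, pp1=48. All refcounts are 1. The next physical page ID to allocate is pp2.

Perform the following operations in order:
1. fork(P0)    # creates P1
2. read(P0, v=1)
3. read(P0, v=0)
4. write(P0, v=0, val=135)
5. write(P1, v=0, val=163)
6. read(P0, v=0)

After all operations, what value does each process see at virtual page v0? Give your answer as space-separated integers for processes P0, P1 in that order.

Op 1: fork(P0) -> P1. 2 ppages; refcounts: pp0:2 pp1:2
Op 2: read(P0, v1) -> 48. No state change.
Op 3: read(P0, v0) -> 21. No state change.
Op 4: write(P0, v0, 135). refcount(pp0)=2>1 -> COPY to pp2. 3 ppages; refcounts: pp0:1 pp1:2 pp2:1
Op 5: write(P1, v0, 163). refcount(pp0)=1 -> write in place. 3 ppages; refcounts: pp0:1 pp1:2 pp2:1
Op 6: read(P0, v0) -> 135. No state change.
P0: v0 -> pp2 = 135
P1: v0 -> pp0 = 163

Answer: 135 163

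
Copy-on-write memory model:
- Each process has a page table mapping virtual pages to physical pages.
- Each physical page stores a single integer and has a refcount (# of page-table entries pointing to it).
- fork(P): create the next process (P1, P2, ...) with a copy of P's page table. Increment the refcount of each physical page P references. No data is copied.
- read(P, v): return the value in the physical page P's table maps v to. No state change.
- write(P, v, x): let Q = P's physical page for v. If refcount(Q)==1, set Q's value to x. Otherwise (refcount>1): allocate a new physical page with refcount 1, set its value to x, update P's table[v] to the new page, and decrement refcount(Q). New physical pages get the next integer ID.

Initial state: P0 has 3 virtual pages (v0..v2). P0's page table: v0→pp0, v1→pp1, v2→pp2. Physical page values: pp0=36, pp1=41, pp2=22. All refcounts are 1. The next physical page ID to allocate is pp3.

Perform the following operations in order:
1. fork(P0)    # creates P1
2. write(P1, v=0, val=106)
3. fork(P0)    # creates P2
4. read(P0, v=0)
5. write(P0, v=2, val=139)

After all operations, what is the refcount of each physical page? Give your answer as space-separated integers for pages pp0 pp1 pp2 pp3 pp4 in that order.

Op 1: fork(P0) -> P1. 3 ppages; refcounts: pp0:2 pp1:2 pp2:2
Op 2: write(P1, v0, 106). refcount(pp0)=2>1 -> COPY to pp3. 4 ppages; refcounts: pp0:1 pp1:2 pp2:2 pp3:1
Op 3: fork(P0) -> P2. 4 ppages; refcounts: pp0:2 pp1:3 pp2:3 pp3:1
Op 4: read(P0, v0) -> 36. No state change.
Op 5: write(P0, v2, 139). refcount(pp2)=3>1 -> COPY to pp4. 5 ppages; refcounts: pp0:2 pp1:3 pp2:2 pp3:1 pp4:1

Answer: 2 3 2 1 1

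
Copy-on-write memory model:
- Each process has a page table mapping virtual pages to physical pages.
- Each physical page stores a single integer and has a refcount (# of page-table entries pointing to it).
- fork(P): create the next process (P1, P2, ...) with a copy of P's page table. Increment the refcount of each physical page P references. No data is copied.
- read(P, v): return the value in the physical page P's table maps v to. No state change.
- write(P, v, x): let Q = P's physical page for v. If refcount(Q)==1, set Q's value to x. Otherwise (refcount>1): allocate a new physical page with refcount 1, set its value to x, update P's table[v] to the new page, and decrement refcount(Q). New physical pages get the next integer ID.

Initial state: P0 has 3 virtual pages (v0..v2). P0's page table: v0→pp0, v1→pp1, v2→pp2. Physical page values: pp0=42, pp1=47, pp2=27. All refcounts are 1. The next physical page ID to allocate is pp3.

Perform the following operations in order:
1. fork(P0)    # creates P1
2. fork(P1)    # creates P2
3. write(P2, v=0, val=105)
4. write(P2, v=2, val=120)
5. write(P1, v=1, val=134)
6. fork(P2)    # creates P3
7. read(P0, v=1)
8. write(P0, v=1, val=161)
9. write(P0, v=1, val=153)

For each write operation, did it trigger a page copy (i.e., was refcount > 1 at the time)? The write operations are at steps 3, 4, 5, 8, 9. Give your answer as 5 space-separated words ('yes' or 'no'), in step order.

Op 1: fork(P0) -> P1. 3 ppages; refcounts: pp0:2 pp1:2 pp2:2
Op 2: fork(P1) -> P2. 3 ppages; refcounts: pp0:3 pp1:3 pp2:3
Op 3: write(P2, v0, 105). refcount(pp0)=3>1 -> COPY to pp3. 4 ppages; refcounts: pp0:2 pp1:3 pp2:3 pp3:1
Op 4: write(P2, v2, 120). refcount(pp2)=3>1 -> COPY to pp4. 5 ppages; refcounts: pp0:2 pp1:3 pp2:2 pp3:1 pp4:1
Op 5: write(P1, v1, 134). refcount(pp1)=3>1 -> COPY to pp5. 6 ppages; refcounts: pp0:2 pp1:2 pp2:2 pp3:1 pp4:1 pp5:1
Op 6: fork(P2) -> P3. 6 ppages; refcounts: pp0:2 pp1:3 pp2:2 pp3:2 pp4:2 pp5:1
Op 7: read(P0, v1) -> 47. No state change.
Op 8: write(P0, v1, 161). refcount(pp1)=3>1 -> COPY to pp6. 7 ppages; refcounts: pp0:2 pp1:2 pp2:2 pp3:2 pp4:2 pp5:1 pp6:1
Op 9: write(P0, v1, 153). refcount(pp6)=1 -> write in place. 7 ppages; refcounts: pp0:2 pp1:2 pp2:2 pp3:2 pp4:2 pp5:1 pp6:1

yes yes yes yes no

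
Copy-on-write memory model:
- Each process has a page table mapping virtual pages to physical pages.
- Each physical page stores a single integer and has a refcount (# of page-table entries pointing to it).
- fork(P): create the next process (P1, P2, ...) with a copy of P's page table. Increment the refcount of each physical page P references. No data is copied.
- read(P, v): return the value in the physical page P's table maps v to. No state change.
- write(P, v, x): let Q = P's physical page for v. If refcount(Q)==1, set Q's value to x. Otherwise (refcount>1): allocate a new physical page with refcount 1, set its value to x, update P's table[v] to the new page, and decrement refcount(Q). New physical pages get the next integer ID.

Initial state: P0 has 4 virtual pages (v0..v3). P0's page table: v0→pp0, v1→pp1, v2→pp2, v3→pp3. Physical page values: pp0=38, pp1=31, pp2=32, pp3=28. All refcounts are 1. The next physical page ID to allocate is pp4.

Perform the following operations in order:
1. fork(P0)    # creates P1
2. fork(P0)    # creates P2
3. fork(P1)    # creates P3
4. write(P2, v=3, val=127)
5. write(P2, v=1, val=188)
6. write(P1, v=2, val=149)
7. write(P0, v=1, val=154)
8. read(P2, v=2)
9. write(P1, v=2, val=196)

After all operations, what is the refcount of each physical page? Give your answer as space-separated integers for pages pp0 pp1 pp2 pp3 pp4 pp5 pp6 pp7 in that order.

Answer: 4 2 3 3 1 1 1 1

Derivation:
Op 1: fork(P0) -> P1. 4 ppages; refcounts: pp0:2 pp1:2 pp2:2 pp3:2
Op 2: fork(P0) -> P2. 4 ppages; refcounts: pp0:3 pp1:3 pp2:3 pp3:3
Op 3: fork(P1) -> P3. 4 ppages; refcounts: pp0:4 pp1:4 pp2:4 pp3:4
Op 4: write(P2, v3, 127). refcount(pp3)=4>1 -> COPY to pp4. 5 ppages; refcounts: pp0:4 pp1:4 pp2:4 pp3:3 pp4:1
Op 5: write(P2, v1, 188). refcount(pp1)=4>1 -> COPY to pp5. 6 ppages; refcounts: pp0:4 pp1:3 pp2:4 pp3:3 pp4:1 pp5:1
Op 6: write(P1, v2, 149). refcount(pp2)=4>1 -> COPY to pp6. 7 ppages; refcounts: pp0:4 pp1:3 pp2:3 pp3:3 pp4:1 pp5:1 pp6:1
Op 7: write(P0, v1, 154). refcount(pp1)=3>1 -> COPY to pp7. 8 ppages; refcounts: pp0:4 pp1:2 pp2:3 pp3:3 pp4:1 pp5:1 pp6:1 pp7:1
Op 8: read(P2, v2) -> 32. No state change.
Op 9: write(P1, v2, 196). refcount(pp6)=1 -> write in place. 8 ppages; refcounts: pp0:4 pp1:2 pp2:3 pp3:3 pp4:1 pp5:1 pp6:1 pp7:1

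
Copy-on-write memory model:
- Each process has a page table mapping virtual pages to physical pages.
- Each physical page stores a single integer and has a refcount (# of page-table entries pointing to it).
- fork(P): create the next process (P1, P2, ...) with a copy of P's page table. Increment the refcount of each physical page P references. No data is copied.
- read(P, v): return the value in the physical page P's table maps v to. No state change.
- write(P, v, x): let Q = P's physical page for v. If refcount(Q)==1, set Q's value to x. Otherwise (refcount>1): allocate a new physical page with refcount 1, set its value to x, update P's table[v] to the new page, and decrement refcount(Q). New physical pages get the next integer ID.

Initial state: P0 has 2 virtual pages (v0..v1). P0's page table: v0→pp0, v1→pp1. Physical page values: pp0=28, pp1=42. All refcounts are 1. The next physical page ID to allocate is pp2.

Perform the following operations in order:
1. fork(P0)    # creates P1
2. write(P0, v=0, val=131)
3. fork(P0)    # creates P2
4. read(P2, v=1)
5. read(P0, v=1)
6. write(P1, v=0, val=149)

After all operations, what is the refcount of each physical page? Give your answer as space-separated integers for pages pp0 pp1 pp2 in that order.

Answer: 1 3 2

Derivation:
Op 1: fork(P0) -> P1. 2 ppages; refcounts: pp0:2 pp1:2
Op 2: write(P0, v0, 131). refcount(pp0)=2>1 -> COPY to pp2. 3 ppages; refcounts: pp0:1 pp1:2 pp2:1
Op 3: fork(P0) -> P2. 3 ppages; refcounts: pp0:1 pp1:3 pp2:2
Op 4: read(P2, v1) -> 42. No state change.
Op 5: read(P0, v1) -> 42. No state change.
Op 6: write(P1, v0, 149). refcount(pp0)=1 -> write in place. 3 ppages; refcounts: pp0:1 pp1:3 pp2:2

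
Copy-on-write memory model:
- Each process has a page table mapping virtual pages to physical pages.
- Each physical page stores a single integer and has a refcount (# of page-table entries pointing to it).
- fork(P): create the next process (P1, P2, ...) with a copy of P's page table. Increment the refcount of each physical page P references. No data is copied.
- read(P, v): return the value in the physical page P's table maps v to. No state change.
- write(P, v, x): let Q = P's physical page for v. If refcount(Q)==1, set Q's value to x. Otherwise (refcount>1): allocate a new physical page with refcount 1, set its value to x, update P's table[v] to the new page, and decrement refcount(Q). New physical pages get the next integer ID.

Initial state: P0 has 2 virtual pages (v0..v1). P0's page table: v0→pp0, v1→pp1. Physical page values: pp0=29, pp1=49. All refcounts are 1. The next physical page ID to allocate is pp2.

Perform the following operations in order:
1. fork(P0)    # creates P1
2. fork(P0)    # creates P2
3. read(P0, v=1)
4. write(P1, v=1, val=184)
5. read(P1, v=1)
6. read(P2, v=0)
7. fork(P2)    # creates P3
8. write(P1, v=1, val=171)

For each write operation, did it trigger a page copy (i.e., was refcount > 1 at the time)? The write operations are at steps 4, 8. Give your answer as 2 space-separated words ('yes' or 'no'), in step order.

Op 1: fork(P0) -> P1. 2 ppages; refcounts: pp0:2 pp1:2
Op 2: fork(P0) -> P2. 2 ppages; refcounts: pp0:3 pp1:3
Op 3: read(P0, v1) -> 49. No state change.
Op 4: write(P1, v1, 184). refcount(pp1)=3>1 -> COPY to pp2. 3 ppages; refcounts: pp0:3 pp1:2 pp2:1
Op 5: read(P1, v1) -> 184. No state change.
Op 6: read(P2, v0) -> 29. No state change.
Op 7: fork(P2) -> P3. 3 ppages; refcounts: pp0:4 pp1:3 pp2:1
Op 8: write(P1, v1, 171). refcount(pp2)=1 -> write in place. 3 ppages; refcounts: pp0:4 pp1:3 pp2:1

yes no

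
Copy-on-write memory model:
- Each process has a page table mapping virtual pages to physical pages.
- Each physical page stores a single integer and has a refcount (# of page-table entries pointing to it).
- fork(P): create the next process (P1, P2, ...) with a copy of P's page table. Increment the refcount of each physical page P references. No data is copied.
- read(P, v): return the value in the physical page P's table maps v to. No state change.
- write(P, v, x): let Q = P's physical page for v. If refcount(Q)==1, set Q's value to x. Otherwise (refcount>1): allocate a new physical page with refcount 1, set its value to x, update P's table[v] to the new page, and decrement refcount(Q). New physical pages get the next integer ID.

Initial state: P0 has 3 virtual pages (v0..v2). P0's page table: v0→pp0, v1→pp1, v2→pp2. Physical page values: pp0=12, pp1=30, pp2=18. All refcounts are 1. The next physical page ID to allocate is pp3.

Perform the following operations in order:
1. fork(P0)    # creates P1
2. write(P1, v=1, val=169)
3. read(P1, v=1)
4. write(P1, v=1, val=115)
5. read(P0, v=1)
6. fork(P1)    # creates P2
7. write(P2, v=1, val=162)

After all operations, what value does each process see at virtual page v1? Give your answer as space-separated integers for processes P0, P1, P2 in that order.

Op 1: fork(P0) -> P1. 3 ppages; refcounts: pp0:2 pp1:2 pp2:2
Op 2: write(P1, v1, 169). refcount(pp1)=2>1 -> COPY to pp3. 4 ppages; refcounts: pp0:2 pp1:1 pp2:2 pp3:1
Op 3: read(P1, v1) -> 169. No state change.
Op 4: write(P1, v1, 115). refcount(pp3)=1 -> write in place. 4 ppages; refcounts: pp0:2 pp1:1 pp2:2 pp3:1
Op 5: read(P0, v1) -> 30. No state change.
Op 6: fork(P1) -> P2. 4 ppages; refcounts: pp0:3 pp1:1 pp2:3 pp3:2
Op 7: write(P2, v1, 162). refcount(pp3)=2>1 -> COPY to pp4. 5 ppages; refcounts: pp0:3 pp1:1 pp2:3 pp3:1 pp4:1
P0: v1 -> pp1 = 30
P1: v1 -> pp3 = 115
P2: v1 -> pp4 = 162

Answer: 30 115 162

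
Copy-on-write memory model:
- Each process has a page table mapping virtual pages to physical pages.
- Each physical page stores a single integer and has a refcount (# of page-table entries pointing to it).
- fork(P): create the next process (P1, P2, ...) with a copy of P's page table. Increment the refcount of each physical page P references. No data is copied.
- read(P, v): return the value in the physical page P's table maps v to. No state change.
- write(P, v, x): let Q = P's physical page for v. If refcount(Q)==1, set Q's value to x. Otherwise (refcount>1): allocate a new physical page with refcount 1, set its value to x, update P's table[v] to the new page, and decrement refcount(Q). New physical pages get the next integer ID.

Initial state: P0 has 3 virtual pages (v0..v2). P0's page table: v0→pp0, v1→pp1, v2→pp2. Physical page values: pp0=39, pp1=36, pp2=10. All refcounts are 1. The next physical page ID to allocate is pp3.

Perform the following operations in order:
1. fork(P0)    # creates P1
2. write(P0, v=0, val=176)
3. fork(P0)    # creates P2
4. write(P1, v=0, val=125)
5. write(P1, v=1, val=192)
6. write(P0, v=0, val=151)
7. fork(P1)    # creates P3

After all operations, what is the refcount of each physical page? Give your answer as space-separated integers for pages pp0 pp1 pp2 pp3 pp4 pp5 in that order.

Op 1: fork(P0) -> P1. 3 ppages; refcounts: pp0:2 pp1:2 pp2:2
Op 2: write(P0, v0, 176). refcount(pp0)=2>1 -> COPY to pp3. 4 ppages; refcounts: pp0:1 pp1:2 pp2:2 pp3:1
Op 3: fork(P0) -> P2. 4 ppages; refcounts: pp0:1 pp1:3 pp2:3 pp3:2
Op 4: write(P1, v0, 125). refcount(pp0)=1 -> write in place. 4 ppages; refcounts: pp0:1 pp1:3 pp2:3 pp3:2
Op 5: write(P1, v1, 192). refcount(pp1)=3>1 -> COPY to pp4. 5 ppages; refcounts: pp0:1 pp1:2 pp2:3 pp3:2 pp4:1
Op 6: write(P0, v0, 151). refcount(pp3)=2>1 -> COPY to pp5. 6 ppages; refcounts: pp0:1 pp1:2 pp2:3 pp3:1 pp4:1 pp5:1
Op 7: fork(P1) -> P3. 6 ppages; refcounts: pp0:2 pp1:2 pp2:4 pp3:1 pp4:2 pp5:1

Answer: 2 2 4 1 2 1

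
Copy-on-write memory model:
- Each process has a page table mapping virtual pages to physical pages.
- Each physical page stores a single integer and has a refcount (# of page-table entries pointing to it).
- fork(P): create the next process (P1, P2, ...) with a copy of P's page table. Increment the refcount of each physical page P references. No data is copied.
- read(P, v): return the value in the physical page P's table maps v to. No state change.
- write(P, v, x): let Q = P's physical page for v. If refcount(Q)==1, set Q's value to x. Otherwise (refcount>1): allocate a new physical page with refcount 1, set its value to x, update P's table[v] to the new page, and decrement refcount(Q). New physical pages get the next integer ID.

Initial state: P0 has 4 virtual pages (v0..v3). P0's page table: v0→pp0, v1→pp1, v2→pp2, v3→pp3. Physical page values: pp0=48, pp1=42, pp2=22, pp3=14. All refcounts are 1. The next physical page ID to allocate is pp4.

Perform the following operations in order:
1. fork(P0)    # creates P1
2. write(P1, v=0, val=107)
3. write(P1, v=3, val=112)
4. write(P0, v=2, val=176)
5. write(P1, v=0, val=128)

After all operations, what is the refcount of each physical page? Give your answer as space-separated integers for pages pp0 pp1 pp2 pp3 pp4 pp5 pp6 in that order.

Op 1: fork(P0) -> P1. 4 ppages; refcounts: pp0:2 pp1:2 pp2:2 pp3:2
Op 2: write(P1, v0, 107). refcount(pp0)=2>1 -> COPY to pp4. 5 ppages; refcounts: pp0:1 pp1:2 pp2:2 pp3:2 pp4:1
Op 3: write(P1, v3, 112). refcount(pp3)=2>1 -> COPY to pp5. 6 ppages; refcounts: pp0:1 pp1:2 pp2:2 pp3:1 pp4:1 pp5:1
Op 4: write(P0, v2, 176). refcount(pp2)=2>1 -> COPY to pp6. 7 ppages; refcounts: pp0:1 pp1:2 pp2:1 pp3:1 pp4:1 pp5:1 pp6:1
Op 5: write(P1, v0, 128). refcount(pp4)=1 -> write in place. 7 ppages; refcounts: pp0:1 pp1:2 pp2:1 pp3:1 pp4:1 pp5:1 pp6:1

Answer: 1 2 1 1 1 1 1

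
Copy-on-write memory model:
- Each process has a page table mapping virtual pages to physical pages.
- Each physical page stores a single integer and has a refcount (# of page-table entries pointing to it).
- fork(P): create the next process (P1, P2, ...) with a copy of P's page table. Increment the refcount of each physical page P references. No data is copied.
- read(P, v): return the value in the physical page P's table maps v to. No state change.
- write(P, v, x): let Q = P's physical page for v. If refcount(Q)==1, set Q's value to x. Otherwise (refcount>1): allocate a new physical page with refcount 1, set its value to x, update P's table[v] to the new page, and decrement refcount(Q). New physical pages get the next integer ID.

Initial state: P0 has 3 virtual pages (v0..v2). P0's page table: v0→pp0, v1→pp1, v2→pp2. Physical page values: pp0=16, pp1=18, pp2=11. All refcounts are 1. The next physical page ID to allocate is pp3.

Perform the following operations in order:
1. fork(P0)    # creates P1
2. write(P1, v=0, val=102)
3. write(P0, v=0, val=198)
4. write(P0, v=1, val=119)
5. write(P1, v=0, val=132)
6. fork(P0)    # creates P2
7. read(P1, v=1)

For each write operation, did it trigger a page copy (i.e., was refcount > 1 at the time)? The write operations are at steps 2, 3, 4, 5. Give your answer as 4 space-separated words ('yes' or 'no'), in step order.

Op 1: fork(P0) -> P1. 3 ppages; refcounts: pp0:2 pp1:2 pp2:2
Op 2: write(P1, v0, 102). refcount(pp0)=2>1 -> COPY to pp3. 4 ppages; refcounts: pp0:1 pp1:2 pp2:2 pp3:1
Op 3: write(P0, v0, 198). refcount(pp0)=1 -> write in place. 4 ppages; refcounts: pp0:1 pp1:2 pp2:2 pp3:1
Op 4: write(P0, v1, 119). refcount(pp1)=2>1 -> COPY to pp4. 5 ppages; refcounts: pp0:1 pp1:1 pp2:2 pp3:1 pp4:1
Op 5: write(P1, v0, 132). refcount(pp3)=1 -> write in place. 5 ppages; refcounts: pp0:1 pp1:1 pp2:2 pp3:1 pp4:1
Op 6: fork(P0) -> P2. 5 ppages; refcounts: pp0:2 pp1:1 pp2:3 pp3:1 pp4:2
Op 7: read(P1, v1) -> 18. No state change.

yes no yes no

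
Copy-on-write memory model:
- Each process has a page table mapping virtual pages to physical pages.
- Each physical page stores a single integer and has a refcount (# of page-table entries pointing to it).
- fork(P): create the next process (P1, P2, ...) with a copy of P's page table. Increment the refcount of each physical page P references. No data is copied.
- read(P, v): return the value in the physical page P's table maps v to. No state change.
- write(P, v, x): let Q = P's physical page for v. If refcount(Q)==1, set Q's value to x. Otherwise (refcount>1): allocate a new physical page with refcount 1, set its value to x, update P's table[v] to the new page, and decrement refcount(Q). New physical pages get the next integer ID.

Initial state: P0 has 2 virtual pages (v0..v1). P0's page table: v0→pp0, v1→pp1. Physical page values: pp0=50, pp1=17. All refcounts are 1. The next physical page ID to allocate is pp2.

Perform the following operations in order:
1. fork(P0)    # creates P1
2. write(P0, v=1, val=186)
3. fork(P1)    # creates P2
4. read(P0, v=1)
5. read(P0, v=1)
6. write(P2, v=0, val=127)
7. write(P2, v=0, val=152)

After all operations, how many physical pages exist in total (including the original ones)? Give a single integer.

Answer: 4

Derivation:
Op 1: fork(P0) -> P1. 2 ppages; refcounts: pp0:2 pp1:2
Op 2: write(P0, v1, 186). refcount(pp1)=2>1 -> COPY to pp2. 3 ppages; refcounts: pp0:2 pp1:1 pp2:1
Op 3: fork(P1) -> P2. 3 ppages; refcounts: pp0:3 pp1:2 pp2:1
Op 4: read(P0, v1) -> 186. No state change.
Op 5: read(P0, v1) -> 186. No state change.
Op 6: write(P2, v0, 127). refcount(pp0)=3>1 -> COPY to pp3. 4 ppages; refcounts: pp0:2 pp1:2 pp2:1 pp3:1
Op 7: write(P2, v0, 152). refcount(pp3)=1 -> write in place. 4 ppages; refcounts: pp0:2 pp1:2 pp2:1 pp3:1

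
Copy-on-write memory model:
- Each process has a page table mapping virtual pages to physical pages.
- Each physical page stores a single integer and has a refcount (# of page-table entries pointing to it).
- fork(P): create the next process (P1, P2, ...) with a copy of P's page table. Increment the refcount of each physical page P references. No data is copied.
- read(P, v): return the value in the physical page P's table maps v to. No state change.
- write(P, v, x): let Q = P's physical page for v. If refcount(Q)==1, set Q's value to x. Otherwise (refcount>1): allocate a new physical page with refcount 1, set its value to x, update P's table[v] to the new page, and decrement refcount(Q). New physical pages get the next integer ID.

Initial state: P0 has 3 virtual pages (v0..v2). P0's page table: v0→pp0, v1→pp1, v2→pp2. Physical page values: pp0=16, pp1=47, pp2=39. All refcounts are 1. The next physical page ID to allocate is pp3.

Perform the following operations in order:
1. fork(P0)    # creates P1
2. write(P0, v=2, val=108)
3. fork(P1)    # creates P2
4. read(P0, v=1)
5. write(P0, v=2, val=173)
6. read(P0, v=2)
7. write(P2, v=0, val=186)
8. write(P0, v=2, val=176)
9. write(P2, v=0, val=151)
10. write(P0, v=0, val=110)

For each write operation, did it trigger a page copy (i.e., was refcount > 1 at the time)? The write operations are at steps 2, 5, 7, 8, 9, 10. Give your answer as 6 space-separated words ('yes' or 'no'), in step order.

Op 1: fork(P0) -> P1. 3 ppages; refcounts: pp0:2 pp1:2 pp2:2
Op 2: write(P0, v2, 108). refcount(pp2)=2>1 -> COPY to pp3. 4 ppages; refcounts: pp0:2 pp1:2 pp2:1 pp3:1
Op 3: fork(P1) -> P2. 4 ppages; refcounts: pp0:3 pp1:3 pp2:2 pp3:1
Op 4: read(P0, v1) -> 47. No state change.
Op 5: write(P0, v2, 173). refcount(pp3)=1 -> write in place. 4 ppages; refcounts: pp0:3 pp1:3 pp2:2 pp3:1
Op 6: read(P0, v2) -> 173. No state change.
Op 7: write(P2, v0, 186). refcount(pp0)=3>1 -> COPY to pp4. 5 ppages; refcounts: pp0:2 pp1:3 pp2:2 pp3:1 pp4:1
Op 8: write(P0, v2, 176). refcount(pp3)=1 -> write in place. 5 ppages; refcounts: pp0:2 pp1:3 pp2:2 pp3:1 pp4:1
Op 9: write(P2, v0, 151). refcount(pp4)=1 -> write in place. 5 ppages; refcounts: pp0:2 pp1:3 pp2:2 pp3:1 pp4:1
Op 10: write(P0, v0, 110). refcount(pp0)=2>1 -> COPY to pp5. 6 ppages; refcounts: pp0:1 pp1:3 pp2:2 pp3:1 pp4:1 pp5:1

yes no yes no no yes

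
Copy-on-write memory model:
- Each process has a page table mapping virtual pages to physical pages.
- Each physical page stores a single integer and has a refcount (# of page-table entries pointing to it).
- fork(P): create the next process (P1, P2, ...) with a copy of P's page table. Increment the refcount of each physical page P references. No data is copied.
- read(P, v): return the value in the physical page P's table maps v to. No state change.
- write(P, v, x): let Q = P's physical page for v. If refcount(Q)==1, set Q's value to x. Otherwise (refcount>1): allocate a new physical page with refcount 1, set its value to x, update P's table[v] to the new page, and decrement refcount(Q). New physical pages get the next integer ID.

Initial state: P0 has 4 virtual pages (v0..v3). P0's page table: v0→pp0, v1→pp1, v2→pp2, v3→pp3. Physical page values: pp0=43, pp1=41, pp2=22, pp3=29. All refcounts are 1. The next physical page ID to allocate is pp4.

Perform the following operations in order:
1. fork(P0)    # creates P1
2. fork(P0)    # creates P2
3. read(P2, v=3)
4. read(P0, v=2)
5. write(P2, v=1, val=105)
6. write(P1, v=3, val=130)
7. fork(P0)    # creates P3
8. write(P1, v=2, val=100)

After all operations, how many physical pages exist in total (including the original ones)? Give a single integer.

Op 1: fork(P0) -> P1. 4 ppages; refcounts: pp0:2 pp1:2 pp2:2 pp3:2
Op 2: fork(P0) -> P2. 4 ppages; refcounts: pp0:3 pp1:3 pp2:3 pp3:3
Op 3: read(P2, v3) -> 29. No state change.
Op 4: read(P0, v2) -> 22. No state change.
Op 5: write(P2, v1, 105). refcount(pp1)=3>1 -> COPY to pp4. 5 ppages; refcounts: pp0:3 pp1:2 pp2:3 pp3:3 pp4:1
Op 6: write(P1, v3, 130). refcount(pp3)=3>1 -> COPY to pp5. 6 ppages; refcounts: pp0:3 pp1:2 pp2:3 pp3:2 pp4:1 pp5:1
Op 7: fork(P0) -> P3. 6 ppages; refcounts: pp0:4 pp1:3 pp2:4 pp3:3 pp4:1 pp5:1
Op 8: write(P1, v2, 100). refcount(pp2)=4>1 -> COPY to pp6. 7 ppages; refcounts: pp0:4 pp1:3 pp2:3 pp3:3 pp4:1 pp5:1 pp6:1

Answer: 7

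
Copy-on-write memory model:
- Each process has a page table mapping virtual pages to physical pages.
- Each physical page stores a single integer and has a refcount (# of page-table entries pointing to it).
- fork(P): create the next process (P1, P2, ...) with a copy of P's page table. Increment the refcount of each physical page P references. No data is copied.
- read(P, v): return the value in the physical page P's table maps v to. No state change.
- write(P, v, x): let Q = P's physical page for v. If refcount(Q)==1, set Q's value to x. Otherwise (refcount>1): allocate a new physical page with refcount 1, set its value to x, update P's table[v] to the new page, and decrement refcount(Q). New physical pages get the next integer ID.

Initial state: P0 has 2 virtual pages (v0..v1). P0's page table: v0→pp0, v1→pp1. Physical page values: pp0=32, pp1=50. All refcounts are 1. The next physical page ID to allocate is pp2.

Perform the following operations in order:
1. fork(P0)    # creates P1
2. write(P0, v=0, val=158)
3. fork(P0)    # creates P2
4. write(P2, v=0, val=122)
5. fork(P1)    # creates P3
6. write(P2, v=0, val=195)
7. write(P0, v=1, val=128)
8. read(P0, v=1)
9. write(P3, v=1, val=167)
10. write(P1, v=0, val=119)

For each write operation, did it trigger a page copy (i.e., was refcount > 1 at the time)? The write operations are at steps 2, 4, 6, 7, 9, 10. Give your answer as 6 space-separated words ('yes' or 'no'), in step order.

Op 1: fork(P0) -> P1. 2 ppages; refcounts: pp0:2 pp1:2
Op 2: write(P0, v0, 158). refcount(pp0)=2>1 -> COPY to pp2. 3 ppages; refcounts: pp0:1 pp1:2 pp2:1
Op 3: fork(P0) -> P2. 3 ppages; refcounts: pp0:1 pp1:3 pp2:2
Op 4: write(P2, v0, 122). refcount(pp2)=2>1 -> COPY to pp3. 4 ppages; refcounts: pp0:1 pp1:3 pp2:1 pp3:1
Op 5: fork(P1) -> P3. 4 ppages; refcounts: pp0:2 pp1:4 pp2:1 pp3:1
Op 6: write(P2, v0, 195). refcount(pp3)=1 -> write in place. 4 ppages; refcounts: pp0:2 pp1:4 pp2:1 pp3:1
Op 7: write(P0, v1, 128). refcount(pp1)=4>1 -> COPY to pp4. 5 ppages; refcounts: pp0:2 pp1:3 pp2:1 pp3:1 pp4:1
Op 8: read(P0, v1) -> 128. No state change.
Op 9: write(P3, v1, 167). refcount(pp1)=3>1 -> COPY to pp5. 6 ppages; refcounts: pp0:2 pp1:2 pp2:1 pp3:1 pp4:1 pp5:1
Op 10: write(P1, v0, 119). refcount(pp0)=2>1 -> COPY to pp6. 7 ppages; refcounts: pp0:1 pp1:2 pp2:1 pp3:1 pp4:1 pp5:1 pp6:1

yes yes no yes yes yes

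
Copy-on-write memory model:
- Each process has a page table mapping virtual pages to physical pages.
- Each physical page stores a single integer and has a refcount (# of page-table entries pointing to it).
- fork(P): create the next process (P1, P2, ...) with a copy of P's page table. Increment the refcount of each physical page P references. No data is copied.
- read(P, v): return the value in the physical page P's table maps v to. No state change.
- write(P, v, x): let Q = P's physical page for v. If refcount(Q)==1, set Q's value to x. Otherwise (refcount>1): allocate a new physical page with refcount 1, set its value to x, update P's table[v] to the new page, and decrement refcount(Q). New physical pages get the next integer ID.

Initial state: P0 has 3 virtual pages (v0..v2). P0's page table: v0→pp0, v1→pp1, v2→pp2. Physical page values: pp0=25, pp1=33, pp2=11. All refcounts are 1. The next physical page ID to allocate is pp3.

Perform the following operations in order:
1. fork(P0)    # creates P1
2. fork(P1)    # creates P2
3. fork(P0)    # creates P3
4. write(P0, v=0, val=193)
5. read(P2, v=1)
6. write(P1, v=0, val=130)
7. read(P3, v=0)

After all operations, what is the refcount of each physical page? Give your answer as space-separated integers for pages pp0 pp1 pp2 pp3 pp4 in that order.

Answer: 2 4 4 1 1

Derivation:
Op 1: fork(P0) -> P1. 3 ppages; refcounts: pp0:2 pp1:2 pp2:2
Op 2: fork(P1) -> P2. 3 ppages; refcounts: pp0:3 pp1:3 pp2:3
Op 3: fork(P0) -> P3. 3 ppages; refcounts: pp0:4 pp1:4 pp2:4
Op 4: write(P0, v0, 193). refcount(pp0)=4>1 -> COPY to pp3. 4 ppages; refcounts: pp0:3 pp1:4 pp2:4 pp3:1
Op 5: read(P2, v1) -> 33. No state change.
Op 6: write(P1, v0, 130). refcount(pp0)=3>1 -> COPY to pp4. 5 ppages; refcounts: pp0:2 pp1:4 pp2:4 pp3:1 pp4:1
Op 7: read(P3, v0) -> 25. No state change.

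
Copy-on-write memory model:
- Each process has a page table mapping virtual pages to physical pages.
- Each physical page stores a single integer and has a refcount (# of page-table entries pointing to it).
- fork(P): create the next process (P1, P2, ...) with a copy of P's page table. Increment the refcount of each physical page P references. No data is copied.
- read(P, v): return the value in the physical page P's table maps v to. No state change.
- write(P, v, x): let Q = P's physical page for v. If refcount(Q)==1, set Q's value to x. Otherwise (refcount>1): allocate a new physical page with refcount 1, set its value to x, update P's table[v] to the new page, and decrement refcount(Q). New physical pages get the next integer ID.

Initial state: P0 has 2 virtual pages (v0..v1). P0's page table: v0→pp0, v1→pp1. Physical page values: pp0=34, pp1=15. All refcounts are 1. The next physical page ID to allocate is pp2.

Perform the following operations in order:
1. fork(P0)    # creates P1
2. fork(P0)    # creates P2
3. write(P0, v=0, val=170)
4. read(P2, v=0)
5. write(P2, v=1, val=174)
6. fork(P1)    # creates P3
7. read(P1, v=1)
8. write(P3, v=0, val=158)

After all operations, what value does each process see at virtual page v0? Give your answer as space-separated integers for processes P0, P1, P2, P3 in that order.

Op 1: fork(P0) -> P1. 2 ppages; refcounts: pp0:2 pp1:2
Op 2: fork(P0) -> P2. 2 ppages; refcounts: pp0:3 pp1:3
Op 3: write(P0, v0, 170). refcount(pp0)=3>1 -> COPY to pp2. 3 ppages; refcounts: pp0:2 pp1:3 pp2:1
Op 4: read(P2, v0) -> 34. No state change.
Op 5: write(P2, v1, 174). refcount(pp1)=3>1 -> COPY to pp3. 4 ppages; refcounts: pp0:2 pp1:2 pp2:1 pp3:1
Op 6: fork(P1) -> P3. 4 ppages; refcounts: pp0:3 pp1:3 pp2:1 pp3:1
Op 7: read(P1, v1) -> 15. No state change.
Op 8: write(P3, v0, 158). refcount(pp0)=3>1 -> COPY to pp4. 5 ppages; refcounts: pp0:2 pp1:3 pp2:1 pp3:1 pp4:1
P0: v0 -> pp2 = 170
P1: v0 -> pp0 = 34
P2: v0 -> pp0 = 34
P3: v0 -> pp4 = 158

Answer: 170 34 34 158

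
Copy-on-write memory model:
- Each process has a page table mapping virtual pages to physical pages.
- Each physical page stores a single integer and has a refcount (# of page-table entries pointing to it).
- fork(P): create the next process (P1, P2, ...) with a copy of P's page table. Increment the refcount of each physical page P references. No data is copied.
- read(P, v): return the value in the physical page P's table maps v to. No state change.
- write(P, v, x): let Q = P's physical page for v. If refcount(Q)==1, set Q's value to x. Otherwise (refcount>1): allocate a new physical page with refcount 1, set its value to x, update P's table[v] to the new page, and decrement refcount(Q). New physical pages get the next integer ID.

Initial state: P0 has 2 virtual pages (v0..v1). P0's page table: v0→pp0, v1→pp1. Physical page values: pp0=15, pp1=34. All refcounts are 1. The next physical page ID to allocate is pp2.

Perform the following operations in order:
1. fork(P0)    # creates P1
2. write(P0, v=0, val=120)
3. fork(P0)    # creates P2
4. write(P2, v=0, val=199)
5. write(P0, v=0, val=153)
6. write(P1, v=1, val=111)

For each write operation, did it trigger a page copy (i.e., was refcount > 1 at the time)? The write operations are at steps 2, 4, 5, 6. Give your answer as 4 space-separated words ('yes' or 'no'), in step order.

Op 1: fork(P0) -> P1. 2 ppages; refcounts: pp0:2 pp1:2
Op 2: write(P0, v0, 120). refcount(pp0)=2>1 -> COPY to pp2. 3 ppages; refcounts: pp0:1 pp1:2 pp2:1
Op 3: fork(P0) -> P2. 3 ppages; refcounts: pp0:1 pp1:3 pp2:2
Op 4: write(P2, v0, 199). refcount(pp2)=2>1 -> COPY to pp3. 4 ppages; refcounts: pp0:1 pp1:3 pp2:1 pp3:1
Op 5: write(P0, v0, 153). refcount(pp2)=1 -> write in place. 4 ppages; refcounts: pp0:1 pp1:3 pp2:1 pp3:1
Op 6: write(P1, v1, 111). refcount(pp1)=3>1 -> COPY to pp4. 5 ppages; refcounts: pp0:1 pp1:2 pp2:1 pp3:1 pp4:1

yes yes no yes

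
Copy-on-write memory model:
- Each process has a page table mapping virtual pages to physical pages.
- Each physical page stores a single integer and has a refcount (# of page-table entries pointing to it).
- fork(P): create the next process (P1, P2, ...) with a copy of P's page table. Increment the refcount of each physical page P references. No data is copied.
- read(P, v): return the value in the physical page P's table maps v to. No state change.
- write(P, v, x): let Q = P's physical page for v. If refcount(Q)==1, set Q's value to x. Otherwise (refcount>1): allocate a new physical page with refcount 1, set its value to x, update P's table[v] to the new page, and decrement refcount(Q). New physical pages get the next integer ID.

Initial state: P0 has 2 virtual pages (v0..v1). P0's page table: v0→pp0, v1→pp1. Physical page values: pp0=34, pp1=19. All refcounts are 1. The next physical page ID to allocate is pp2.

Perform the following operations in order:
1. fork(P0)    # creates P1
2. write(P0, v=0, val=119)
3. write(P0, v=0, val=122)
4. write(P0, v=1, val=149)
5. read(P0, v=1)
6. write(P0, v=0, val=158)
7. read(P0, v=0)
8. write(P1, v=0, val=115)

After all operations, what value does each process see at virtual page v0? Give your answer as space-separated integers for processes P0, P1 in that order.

Answer: 158 115

Derivation:
Op 1: fork(P0) -> P1. 2 ppages; refcounts: pp0:2 pp1:2
Op 2: write(P0, v0, 119). refcount(pp0)=2>1 -> COPY to pp2. 3 ppages; refcounts: pp0:1 pp1:2 pp2:1
Op 3: write(P0, v0, 122). refcount(pp2)=1 -> write in place. 3 ppages; refcounts: pp0:1 pp1:2 pp2:1
Op 4: write(P0, v1, 149). refcount(pp1)=2>1 -> COPY to pp3. 4 ppages; refcounts: pp0:1 pp1:1 pp2:1 pp3:1
Op 5: read(P0, v1) -> 149. No state change.
Op 6: write(P0, v0, 158). refcount(pp2)=1 -> write in place. 4 ppages; refcounts: pp0:1 pp1:1 pp2:1 pp3:1
Op 7: read(P0, v0) -> 158. No state change.
Op 8: write(P1, v0, 115). refcount(pp0)=1 -> write in place. 4 ppages; refcounts: pp0:1 pp1:1 pp2:1 pp3:1
P0: v0 -> pp2 = 158
P1: v0 -> pp0 = 115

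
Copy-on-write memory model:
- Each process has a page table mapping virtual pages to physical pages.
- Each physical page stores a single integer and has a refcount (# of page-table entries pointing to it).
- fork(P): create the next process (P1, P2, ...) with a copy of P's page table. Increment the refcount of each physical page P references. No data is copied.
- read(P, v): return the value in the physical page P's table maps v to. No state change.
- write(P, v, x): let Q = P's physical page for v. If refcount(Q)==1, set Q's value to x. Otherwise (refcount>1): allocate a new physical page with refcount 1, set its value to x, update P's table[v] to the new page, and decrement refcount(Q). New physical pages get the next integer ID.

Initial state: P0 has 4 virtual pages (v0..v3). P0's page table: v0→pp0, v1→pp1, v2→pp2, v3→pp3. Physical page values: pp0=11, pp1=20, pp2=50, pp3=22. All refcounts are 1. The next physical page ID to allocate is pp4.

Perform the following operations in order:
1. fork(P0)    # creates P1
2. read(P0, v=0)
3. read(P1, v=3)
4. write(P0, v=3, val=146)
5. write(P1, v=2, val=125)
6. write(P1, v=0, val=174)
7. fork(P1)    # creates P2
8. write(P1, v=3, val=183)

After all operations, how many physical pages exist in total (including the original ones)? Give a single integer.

Answer: 8

Derivation:
Op 1: fork(P0) -> P1. 4 ppages; refcounts: pp0:2 pp1:2 pp2:2 pp3:2
Op 2: read(P0, v0) -> 11. No state change.
Op 3: read(P1, v3) -> 22. No state change.
Op 4: write(P0, v3, 146). refcount(pp3)=2>1 -> COPY to pp4. 5 ppages; refcounts: pp0:2 pp1:2 pp2:2 pp3:1 pp4:1
Op 5: write(P1, v2, 125). refcount(pp2)=2>1 -> COPY to pp5. 6 ppages; refcounts: pp0:2 pp1:2 pp2:1 pp3:1 pp4:1 pp5:1
Op 6: write(P1, v0, 174). refcount(pp0)=2>1 -> COPY to pp6. 7 ppages; refcounts: pp0:1 pp1:2 pp2:1 pp3:1 pp4:1 pp5:1 pp6:1
Op 7: fork(P1) -> P2. 7 ppages; refcounts: pp0:1 pp1:3 pp2:1 pp3:2 pp4:1 pp5:2 pp6:2
Op 8: write(P1, v3, 183). refcount(pp3)=2>1 -> COPY to pp7. 8 ppages; refcounts: pp0:1 pp1:3 pp2:1 pp3:1 pp4:1 pp5:2 pp6:2 pp7:1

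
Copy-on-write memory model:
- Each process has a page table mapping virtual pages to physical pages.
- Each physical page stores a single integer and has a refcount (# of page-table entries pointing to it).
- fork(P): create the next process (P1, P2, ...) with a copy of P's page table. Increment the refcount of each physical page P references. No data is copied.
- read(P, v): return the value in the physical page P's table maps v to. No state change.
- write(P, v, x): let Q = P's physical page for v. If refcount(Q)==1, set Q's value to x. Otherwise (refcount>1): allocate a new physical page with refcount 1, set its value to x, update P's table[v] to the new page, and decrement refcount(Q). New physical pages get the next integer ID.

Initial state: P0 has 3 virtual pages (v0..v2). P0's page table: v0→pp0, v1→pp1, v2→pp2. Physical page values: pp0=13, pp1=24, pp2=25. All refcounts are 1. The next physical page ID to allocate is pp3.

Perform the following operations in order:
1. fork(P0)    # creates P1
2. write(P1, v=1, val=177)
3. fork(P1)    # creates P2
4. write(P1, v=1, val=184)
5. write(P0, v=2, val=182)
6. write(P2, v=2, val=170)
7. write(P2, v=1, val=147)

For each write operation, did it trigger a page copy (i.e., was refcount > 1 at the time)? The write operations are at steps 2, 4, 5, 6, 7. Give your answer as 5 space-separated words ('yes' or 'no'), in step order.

Op 1: fork(P0) -> P1. 3 ppages; refcounts: pp0:2 pp1:2 pp2:2
Op 2: write(P1, v1, 177). refcount(pp1)=2>1 -> COPY to pp3. 4 ppages; refcounts: pp0:2 pp1:1 pp2:2 pp3:1
Op 3: fork(P1) -> P2. 4 ppages; refcounts: pp0:3 pp1:1 pp2:3 pp3:2
Op 4: write(P1, v1, 184). refcount(pp3)=2>1 -> COPY to pp4. 5 ppages; refcounts: pp0:3 pp1:1 pp2:3 pp3:1 pp4:1
Op 5: write(P0, v2, 182). refcount(pp2)=3>1 -> COPY to pp5. 6 ppages; refcounts: pp0:3 pp1:1 pp2:2 pp3:1 pp4:1 pp5:1
Op 6: write(P2, v2, 170). refcount(pp2)=2>1 -> COPY to pp6. 7 ppages; refcounts: pp0:3 pp1:1 pp2:1 pp3:1 pp4:1 pp5:1 pp6:1
Op 7: write(P2, v1, 147). refcount(pp3)=1 -> write in place. 7 ppages; refcounts: pp0:3 pp1:1 pp2:1 pp3:1 pp4:1 pp5:1 pp6:1

yes yes yes yes no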